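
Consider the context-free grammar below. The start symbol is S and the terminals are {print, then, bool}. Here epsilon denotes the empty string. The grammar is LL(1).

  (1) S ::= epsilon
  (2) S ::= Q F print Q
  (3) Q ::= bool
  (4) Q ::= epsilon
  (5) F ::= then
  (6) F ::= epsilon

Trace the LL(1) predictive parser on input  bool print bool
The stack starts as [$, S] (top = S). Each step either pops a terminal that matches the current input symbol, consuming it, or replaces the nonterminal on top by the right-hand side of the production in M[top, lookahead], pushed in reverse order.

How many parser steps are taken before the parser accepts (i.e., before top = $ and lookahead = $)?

step 1: stack=$ S  input=bool print bool $  — expand S ::= Q F print Q
step 2: stack=$ Q print F Q  input=bool print bool $  — expand Q ::= bool
step 3: stack=$ Q print F bool  input=bool print bool $  — match bool
step 4: stack=$ Q print F  input=print bool $  — expand F ::= epsilon
step 5: stack=$ Q print  input=print bool $  — match print
step 6: stack=$ Q  input=bool $  — expand Q ::= bool
step 7: stack=$ bool  input=bool $  — match bool
Accept reached after 7 steps.

7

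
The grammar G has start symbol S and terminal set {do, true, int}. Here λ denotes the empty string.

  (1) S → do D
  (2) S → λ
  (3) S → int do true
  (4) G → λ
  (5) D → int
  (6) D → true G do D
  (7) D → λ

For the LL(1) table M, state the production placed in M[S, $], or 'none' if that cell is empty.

S → λ

FIRST(S) = {λ, do, int}
FIRST(G) = {λ}
FIRST(D) = {λ, int, true}
FOLLOW(S) includes $ since S is the start symbol.
FOLLOW(S): S appears on no right-hand side. Thus FOLLOW(S) = {$}.
For S → do D: FIRST(do D) = {do}, so it goes in M[S, t] for t ∈ {do}.
For S → λ: FIRST(λ) = {λ}, so it goes in M[S, t] for t ∈ {}; since λ ∈ FIRST, also for every t ∈ FOLLOW(S) = {$}.
For S → int do true: FIRST(int do true) = {int}, so it goes in M[S, t] for t ∈ {int}.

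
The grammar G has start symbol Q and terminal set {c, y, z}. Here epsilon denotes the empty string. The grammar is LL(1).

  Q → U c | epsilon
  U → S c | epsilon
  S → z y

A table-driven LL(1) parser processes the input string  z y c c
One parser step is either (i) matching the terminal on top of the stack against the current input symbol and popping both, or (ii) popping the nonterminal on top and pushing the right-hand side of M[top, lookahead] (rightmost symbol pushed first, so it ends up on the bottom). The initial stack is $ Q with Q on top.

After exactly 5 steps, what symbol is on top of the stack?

step 1: stack=$ Q  input=z y c c $  — expand Q → U c
step 2: stack=$ c U  input=z y c c $  — expand U → S c
step 3: stack=$ c c S  input=z y c c $  — expand S → z y
step 4: stack=$ c c y z  input=z y c c $  — match z
step 5: stack=$ c c y  input=y c c $  — match y
Stack after step 5: $ c c (top = c).

c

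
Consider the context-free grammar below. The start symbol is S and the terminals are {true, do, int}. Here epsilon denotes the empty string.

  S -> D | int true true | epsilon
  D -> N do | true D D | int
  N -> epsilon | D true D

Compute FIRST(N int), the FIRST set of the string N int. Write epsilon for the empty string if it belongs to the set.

FIRST(S): from S->D we get {do, int, true}; from S->int true true we get {int}; from S->epsilon we get {epsilon}. So FIRST(S) = {epsilon, do, int, true}.
FIRST(D): from D->N do we get {do, int, true}; from D->true D D we get {true}; from D->int we get {int}. So FIRST(D) = {do, int, true}.
FIRST(N): from N->epsilon we get {epsilon}; from N->D true D we get {do, int, true}. So FIRST(N) = {epsilon, do, int, true}.
FIRST(N int): take FIRST of each symbol in turn, carrying on past any symbol whose FIRST contains epsilon; result {do, int, true}.

{do, int, true}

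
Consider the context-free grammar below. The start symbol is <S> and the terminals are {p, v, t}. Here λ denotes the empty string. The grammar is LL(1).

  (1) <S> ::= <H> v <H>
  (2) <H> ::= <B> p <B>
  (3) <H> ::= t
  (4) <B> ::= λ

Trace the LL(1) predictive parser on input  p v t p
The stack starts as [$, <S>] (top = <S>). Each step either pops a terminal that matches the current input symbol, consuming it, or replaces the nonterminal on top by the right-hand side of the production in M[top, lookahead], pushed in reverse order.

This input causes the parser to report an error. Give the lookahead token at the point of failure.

p

     Stack              Input      Action
  1  $ <S>              p v t p $  expand <S> ::= <H> v <H>
  2  $ <H> v <H>        p v t p $  expand <H> ::= <B> p <B>
  3  $ <H> v <B> p <B>  p v t p $  expand <B> ::= λ
  4  $ <H> v <B> p      p v t p $  match p
  5  $ <H> v <B>        v t p $    expand <B> ::= λ
  6  $ <H> v            v t p $    match v
  7  $ <H>              t p $      expand <H> ::= t
  8  $ t                t p $      match t
  9  $                  p $        error: stack empty but input remains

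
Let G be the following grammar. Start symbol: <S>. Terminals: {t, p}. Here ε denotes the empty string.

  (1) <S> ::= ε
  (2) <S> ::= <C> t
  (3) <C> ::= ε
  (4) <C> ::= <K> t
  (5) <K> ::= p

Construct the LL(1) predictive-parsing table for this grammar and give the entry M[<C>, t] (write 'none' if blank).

FIRST(<K>) = {p}
FIRST(<C>) = {ε, p}  (via <K> t)
FIRST(<S>) = {ε, p, t}  (via <C> t)
FOLLOW(<S>) includes $ since <S> is the start symbol.
FOLLOW(<C>): in <S>::=<C> t, <C> is followed by t with FIRST {t}. Thus FOLLOW(<C>) = {t}.
For <C> ::= ε: FIRST(ε) = {ε}, so it goes in M[<C>, t] for t ∈ {}; since ε ∈ FIRST, also for every t ∈ FOLLOW(<C>) = {t}.
For <C> ::= <K> t: FIRST(<K> t) = {p}, so it goes in M[<C>, t] for t ∈ {p}.

<C> ::= ε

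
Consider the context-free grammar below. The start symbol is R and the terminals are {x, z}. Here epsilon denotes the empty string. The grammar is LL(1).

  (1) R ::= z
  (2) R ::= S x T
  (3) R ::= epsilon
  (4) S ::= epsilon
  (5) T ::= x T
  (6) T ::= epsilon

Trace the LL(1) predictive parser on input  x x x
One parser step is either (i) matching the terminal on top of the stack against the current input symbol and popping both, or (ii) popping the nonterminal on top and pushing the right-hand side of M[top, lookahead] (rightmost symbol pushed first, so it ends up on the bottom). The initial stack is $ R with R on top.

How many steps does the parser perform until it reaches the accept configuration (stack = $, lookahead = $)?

step 1: stack=$ R  input=x x x $  — expand R ::= S x T
step 2: stack=$ T x S  input=x x x $  — expand S ::= epsilon
step 3: stack=$ T x  input=x x x $  — match x
step 4: stack=$ T  input=x x $  — expand T ::= x T
step 5: stack=$ T x  input=x x $  — match x
step 6: stack=$ T  input=x $  — expand T ::= x T
step 7: stack=$ T x  input=x $  — match x
step 8: stack=$ T  input=$  — expand T ::= epsilon
Accept reached after 8 steps.

8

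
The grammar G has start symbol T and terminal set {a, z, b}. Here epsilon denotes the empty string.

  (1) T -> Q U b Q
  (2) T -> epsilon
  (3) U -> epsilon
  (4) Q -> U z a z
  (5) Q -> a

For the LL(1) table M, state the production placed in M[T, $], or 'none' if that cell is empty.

FIRST(U): from U->epsilon we get {epsilon}. So FIRST(U) = {epsilon}.
FIRST(Q): from Q->U z a z we get {z}; from Q->a we get {a}. So FIRST(Q) = {a, z}.
FIRST(T): from T->Q U b Q we get {a, z}; from T->epsilon we get {epsilon}. So FIRST(T) = {epsilon, a, z}.
FOLLOW(T) includes $ since T is the start symbol.
FOLLOW(T): T appears on no right-hand side. Thus FOLLOW(T) = {$}.
For T -> Q U b Q: FIRST(Q U b Q) = {a, z}, so it goes in M[T, t] for t ∈ {a, z}.
For T -> epsilon: FIRST(epsilon) = {epsilon}, so it goes in M[T, t] for t ∈ {}; since epsilon ∈ FIRST, also for every t ∈ FOLLOW(T) = {$}.

T -> epsilon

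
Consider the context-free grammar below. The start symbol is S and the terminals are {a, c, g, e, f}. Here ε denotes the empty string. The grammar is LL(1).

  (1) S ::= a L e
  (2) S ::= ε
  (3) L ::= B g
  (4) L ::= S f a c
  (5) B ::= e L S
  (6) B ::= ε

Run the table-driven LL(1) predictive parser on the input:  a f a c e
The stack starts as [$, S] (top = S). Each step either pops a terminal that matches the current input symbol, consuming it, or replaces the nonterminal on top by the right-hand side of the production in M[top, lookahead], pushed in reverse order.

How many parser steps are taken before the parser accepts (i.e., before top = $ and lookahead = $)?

     Stack        Input        Action
  1  $ S          a f a c e $  expand S ::= a L e
  2  $ e L a      a f a c e $  match a
  3  $ e L        f a c e $    expand L ::= S f a c
  4  $ e c a f S  f a c e $    expand S ::= ε
  5  $ e c a f    f a c e $    match f
  6  $ e c a      a c e $      match a
  7  $ e c        c e $        match c
  8  $ e          e $          match e
Accept reached after 8 steps.

8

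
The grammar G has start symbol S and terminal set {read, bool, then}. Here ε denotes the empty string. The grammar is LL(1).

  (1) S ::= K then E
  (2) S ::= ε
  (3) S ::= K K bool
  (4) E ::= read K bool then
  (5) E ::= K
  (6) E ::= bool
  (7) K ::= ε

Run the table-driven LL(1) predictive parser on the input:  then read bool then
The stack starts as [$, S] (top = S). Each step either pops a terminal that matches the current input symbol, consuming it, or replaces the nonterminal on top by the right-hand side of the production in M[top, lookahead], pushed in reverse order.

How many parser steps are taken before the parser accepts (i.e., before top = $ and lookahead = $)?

8

step 1: stack=$ S  input=then read bool then $  — expand S ::= K then E
step 2: stack=$ E then K  input=then read bool then $  — expand K ::= ε
step 3: stack=$ E then  input=then read bool then $  — match then
step 4: stack=$ E  input=read bool then $  — expand E ::= read K bool then
step 5: stack=$ then bool K read  input=read bool then $  — match read
step 6: stack=$ then bool K  input=bool then $  — expand K ::= ε
step 7: stack=$ then bool  input=bool then $  — match bool
step 8: stack=$ then  input=then $  — match then
Accept reached after 8 steps.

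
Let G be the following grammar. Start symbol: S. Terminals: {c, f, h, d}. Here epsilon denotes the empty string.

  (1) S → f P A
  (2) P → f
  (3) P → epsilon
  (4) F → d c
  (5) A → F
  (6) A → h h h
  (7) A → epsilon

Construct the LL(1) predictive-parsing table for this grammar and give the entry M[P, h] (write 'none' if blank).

FIRST(S): from S→f P A we get {f}. So FIRST(S) = {f}.
FIRST(P): from P→f we get {f}; from P→epsilon we get {epsilon}. So FIRST(P) = {epsilon, f}.
FIRST(F): from F→d c we get {d}. So FIRST(F) = {d}.
FIRST(A): from A→F we get {d}; from A→h h h we get {h}; from A→epsilon we get {epsilon}. So FIRST(A) = {epsilon, d, h}.
FOLLOW(S) includes $ since S is the start symbol.
FOLLOW(S): S appears on no right-hand side. Thus FOLLOW(S) = {$}.
FOLLOW(P): in S→f P A, P is followed by A with FIRST {epsilon, d, h}; in S→f P A, the suffix after P is nullable, so FOLLOW(P) ⊇ FOLLOW(S) = {$}. Thus FOLLOW(P) = {$, d, h}.
For P → f: FIRST(f) = {f}, so it goes in M[P, t] for t ∈ {f}.
For P → epsilon: FIRST(epsilon) = {epsilon}, so it goes in M[P, t] for t ∈ {}; since epsilon ∈ FIRST, also for every t ∈ FOLLOW(P) = {$, d, h}.

P → epsilon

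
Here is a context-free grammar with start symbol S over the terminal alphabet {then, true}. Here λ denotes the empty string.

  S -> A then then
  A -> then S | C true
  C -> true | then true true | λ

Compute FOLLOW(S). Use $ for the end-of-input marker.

{$, then}

FIRST(C) = {λ, then, true}
FIRST(A) = {then, true}  (via C true)
FIRST(S) = {then, true}  (via A then then)
FOLLOW(S) includes $ since S is the start symbol.
FOLLOW(A): in S->A then then, A is followed by then then with FIRST {then}. Thus FOLLOW(A) = {then}.
FOLLOW(S): in A->then S, the suffix after S is empty, so FOLLOW(S) ⊇ FOLLOW(A) = {then}. Thus FOLLOW(S) = {$, then}.
FOLLOW(C): in A->C true, C is followed by true with FIRST {true}. Thus FOLLOW(C) = {true}.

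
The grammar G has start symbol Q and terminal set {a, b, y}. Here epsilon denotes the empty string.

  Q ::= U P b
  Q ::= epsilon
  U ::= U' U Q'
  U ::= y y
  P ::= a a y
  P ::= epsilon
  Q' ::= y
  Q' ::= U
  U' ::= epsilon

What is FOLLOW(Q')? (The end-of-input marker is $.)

{a, b, y}

FIRST(P) = {epsilon, a}
FIRST(U') = {epsilon}
FIRST(U) = {y}  (via U' U Q')
FIRST(Q) = {epsilon, y}  (via U P b)
FIRST(Q') = {y}  (via U)
FOLLOW(Q) includes $ since Q is the start symbol.
FOLLOW(Q): Q appears on no right-hand side. Thus FOLLOW(Q) = {$}.
FOLLOW(P): in Q::=U P b, P is followed by b with FIRST {b}. Thus FOLLOW(P) = {b}.
FOLLOW(U'): in U::=U' U Q', U' is followed by U Q' with FIRST {y}. Thus FOLLOW(U') = {y}.
FOLLOW(U): in Q::=U P b, U is followed by P b with FIRST {a, b}; in U::=U' U Q', U is followed by Q' with FIRST {y}; in Q'::=U, the suffix after U is empty, so FOLLOW(U) ⊇ FOLLOW(Q') = {a, b, y}. Thus FOLLOW(U) = {a, b, y}.
FOLLOW(Q'): in U::=U' U Q', the suffix after Q' is empty, so FOLLOW(Q') ⊇ FOLLOW(U) = {a, b, y}. Thus FOLLOW(Q') = {a, b, y}.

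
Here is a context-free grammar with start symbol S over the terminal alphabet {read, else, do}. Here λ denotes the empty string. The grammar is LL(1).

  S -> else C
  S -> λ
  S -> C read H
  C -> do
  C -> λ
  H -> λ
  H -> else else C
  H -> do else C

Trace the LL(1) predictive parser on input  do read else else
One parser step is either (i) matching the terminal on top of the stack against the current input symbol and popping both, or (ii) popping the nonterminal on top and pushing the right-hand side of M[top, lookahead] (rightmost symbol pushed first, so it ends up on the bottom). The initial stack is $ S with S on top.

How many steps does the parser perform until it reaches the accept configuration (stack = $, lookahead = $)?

8

     Stack          Input                Action
  1  $ S            do read else else $  expand S -> C read H
  2  $ H read C     do read else else $  expand C -> do
  3  $ H read do    do read else else $  match do
  4  $ H read       read else else $     match read
  5  $ H            else else $          expand H -> else else C
  6  $ C else else  else else $          match else
  7  $ C else       else $               match else
  8  $ C            $                    expand C -> λ
Accept reached after 8 steps.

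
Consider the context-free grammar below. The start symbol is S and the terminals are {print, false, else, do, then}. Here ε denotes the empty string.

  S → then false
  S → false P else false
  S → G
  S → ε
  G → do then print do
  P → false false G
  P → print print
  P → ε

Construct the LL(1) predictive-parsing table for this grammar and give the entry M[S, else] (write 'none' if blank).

FIRST(G): from G→do then print do we get {do}. So FIRST(G) = {do}.
FIRST(P): from P→false false G we get {false}; from P→print print we get {print}; from P→ε we get {ε}. So FIRST(P) = {ε, false, print}.
FIRST(S): from S→then false we get {then}; from S→false P else false we get {false}; from S→G we get {do}; from S→ε we get {ε}. So FIRST(S) = {ε, do, false, then}.
FOLLOW(S) includes $ since S is the start symbol.
FOLLOW(S): S appears on no right-hand side. Thus FOLLOW(S) = {$}.
For S → then false: FIRST(then false) = {then}, so it goes in M[S, t] for t ∈ {then}.
For S → false P else false: FIRST(false P else false) = {false}, so it goes in M[S, t] for t ∈ {false}.
For S → G: FIRST(G) = {do}, so it goes in M[S, t] for t ∈ {do}.
For S → ε: FIRST(ε) = {ε}, so it goes in M[S, t] for t ∈ {}; since ε ∈ FIRST, also for every t ∈ FOLLOW(S) = {$}.
None of these place a production in M[S, else].

none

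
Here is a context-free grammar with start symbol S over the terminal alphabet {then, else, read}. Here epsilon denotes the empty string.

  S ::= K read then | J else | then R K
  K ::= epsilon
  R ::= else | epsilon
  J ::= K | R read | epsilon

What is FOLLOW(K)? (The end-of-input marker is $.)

FIRST(K): from K::=epsilon we get {epsilon}. So FIRST(K) = {epsilon}.
FIRST(R): from R::=else we get {else}; from R::=epsilon we get {epsilon}. So FIRST(R) = {epsilon, else}.
FIRST(J): from J::=K we get {epsilon}; from J::=R read we get {else, read}; from J::=epsilon we get {epsilon}. So FIRST(J) = {epsilon, else, read}.
FIRST(S): from S::=K read then we get {read}; from S::=J else we get {else, read}; from S::=then R K we get {then}. So FIRST(S) = {else, read, then}.
FOLLOW(S) includes $ since S is the start symbol.
FOLLOW(S): S appears on no right-hand side. Thus FOLLOW(S) = {$}.
FOLLOW(R): in S::=then R K, R is followed by K with FIRST {epsilon}; in S::=then R K, the suffix after R is nullable, so FOLLOW(R) ⊇ FOLLOW(S) = {$}; in J::=R read, R is followed by read with FIRST {read}. Thus FOLLOW(R) = {$, read}.
FOLLOW(J): in S::=J else, J is followed by else with FIRST {else}. Thus FOLLOW(J) = {else}.
FOLLOW(K): in S::=K read then, K is followed by read then with FIRST {read}; in S::=then R K, the suffix after K is empty, so FOLLOW(K) ⊇ FOLLOW(S) = {$}; in J::=K, the suffix after K is empty, so FOLLOW(K) ⊇ FOLLOW(J) = {else}. Thus FOLLOW(K) = {$, else, read}.

{$, else, read}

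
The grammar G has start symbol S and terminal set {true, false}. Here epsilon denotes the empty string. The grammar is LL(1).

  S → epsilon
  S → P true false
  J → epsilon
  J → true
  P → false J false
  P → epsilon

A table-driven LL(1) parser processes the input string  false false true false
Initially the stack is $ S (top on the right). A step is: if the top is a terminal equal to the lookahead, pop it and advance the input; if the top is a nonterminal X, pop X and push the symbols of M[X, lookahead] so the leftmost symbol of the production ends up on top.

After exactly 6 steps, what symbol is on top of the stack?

step 1: stack=$ S  input=false false true false $  — expand S → P true false
step 2: stack=$ false true P  input=false false true false $  — expand P → false J false
step 3: stack=$ false true false J false  input=false false true false $  — match false
step 4: stack=$ false true false J  input=false true false $  — expand J → epsilon
step 5: stack=$ false true false  input=false true false $  — match false
step 6: stack=$ false true  input=true false $  — match true
Stack after step 6: $ false (top = false).

false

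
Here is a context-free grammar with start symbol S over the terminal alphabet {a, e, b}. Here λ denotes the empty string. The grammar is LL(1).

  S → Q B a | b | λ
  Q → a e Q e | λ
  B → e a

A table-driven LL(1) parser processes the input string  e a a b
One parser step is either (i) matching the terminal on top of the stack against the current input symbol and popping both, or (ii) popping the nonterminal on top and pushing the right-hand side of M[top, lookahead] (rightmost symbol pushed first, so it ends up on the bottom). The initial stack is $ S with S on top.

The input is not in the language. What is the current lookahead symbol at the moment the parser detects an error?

b

     Stack    Input      Action
  1  $ S      e a a b $  expand S → Q B a
  2  $ a B Q  e a a b $  expand Q → λ
  3  $ a B    e a a b $  expand B → e a
  4  $ a a e  e a a b $  match e
  5  $ a a    a a b $    match a
  6  $ a      a b $      match a
  7  $        b $        error: stack empty but input remains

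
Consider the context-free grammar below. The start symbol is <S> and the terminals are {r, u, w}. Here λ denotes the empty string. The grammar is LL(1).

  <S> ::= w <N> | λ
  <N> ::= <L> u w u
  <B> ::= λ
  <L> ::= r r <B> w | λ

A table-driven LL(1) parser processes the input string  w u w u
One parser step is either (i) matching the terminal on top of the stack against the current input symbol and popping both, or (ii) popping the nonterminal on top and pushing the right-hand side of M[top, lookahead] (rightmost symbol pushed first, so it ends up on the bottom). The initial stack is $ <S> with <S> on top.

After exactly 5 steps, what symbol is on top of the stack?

     Stack        Input      Action
  1  $ <S>        w u w u $  expand <S> ::= w <N>
  2  $ <N> w      w u w u $  match w
  3  $ <N>        u w u $    expand <N> ::= <L> u w u
  4  $ u w u <L>  u w u $    expand <L> ::= λ
  5  $ u w u      u w u $    match u
Stack after step 5: $ u w (top = w).

w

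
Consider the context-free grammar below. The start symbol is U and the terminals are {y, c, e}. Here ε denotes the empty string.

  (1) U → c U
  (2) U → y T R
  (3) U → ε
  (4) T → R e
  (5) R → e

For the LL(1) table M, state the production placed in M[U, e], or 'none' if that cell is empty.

none

FIRST(U): from U→c U we get {c}; from U→y T R we get {y}; from U→ε we get {ε}. So FIRST(U) = {ε, c, y}.
FIRST(R): from R→e we get {e}. So FIRST(R) = {e}.
FIRST(T): from T→R e we get {e}. So FIRST(T) = {e}.
FOLLOW(U) includes $ since U is the start symbol.
FOLLOW(U): in U→c U, the suffix after U is empty (adds nothing new). Thus FOLLOW(U) = {$}.
For U → c U: FIRST(c U) = {c}, so it goes in M[U, t] for t ∈ {c}.
For U → y T R: FIRST(y T R) = {y}, so it goes in M[U, t] for t ∈ {y}.
For U → ε: FIRST(ε) = {ε}, so it goes in M[U, t] for t ∈ {}; since ε ∈ FIRST, also for every t ∈ FOLLOW(U) = {$}.
None of these place a production in M[U, e].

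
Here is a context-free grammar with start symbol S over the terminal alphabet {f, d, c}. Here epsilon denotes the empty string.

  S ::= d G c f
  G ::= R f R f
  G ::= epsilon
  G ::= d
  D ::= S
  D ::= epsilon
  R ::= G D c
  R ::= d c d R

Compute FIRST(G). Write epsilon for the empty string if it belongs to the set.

{epsilon, c, d}

FIRST(S) = {d}
FIRST(D) = {epsilon, d}  (via S)
FIRST(G) = {epsilon, c, d}  (via R f R f)
FIRST(R) = {c, d}  (via G D c)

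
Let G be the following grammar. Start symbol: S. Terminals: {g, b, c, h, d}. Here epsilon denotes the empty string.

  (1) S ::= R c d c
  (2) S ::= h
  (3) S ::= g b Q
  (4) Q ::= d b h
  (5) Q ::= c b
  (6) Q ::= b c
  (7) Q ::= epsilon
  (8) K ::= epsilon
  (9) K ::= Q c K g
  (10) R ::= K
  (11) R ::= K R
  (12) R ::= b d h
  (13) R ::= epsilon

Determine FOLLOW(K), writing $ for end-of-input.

{b, c, d, g}

FIRST(Q) = {epsilon, b, c, d}
FIRST(K) = {epsilon, b, c, d}  (via Q c K g)
FIRST(R) = {epsilon, b, c, d}  (via K, K R)
FIRST(S) = {b, c, d, g, h}  (via R c d c)
FOLLOW(S) includes $ since S is the start symbol.
FOLLOW(S): S appears on no right-hand side. Thus FOLLOW(S) = {$}.
FOLLOW(Q): in S::=g b Q, the suffix after Q is empty, so FOLLOW(Q) ⊇ FOLLOW(S) = {$}; in K::=Q c K g, Q is followed by c K g with FIRST {c}. Thus FOLLOW(Q) = {$, c}.
FOLLOW(R): in S::=R c d c, R is followed by c d c with FIRST {c}; in R::=K R, the suffix after R is empty (adds nothing new). Thus FOLLOW(R) = {c}.
FOLLOW(K): in K::=Q c K g, K is followed by g with FIRST {g}; in R::=K, the suffix after K is empty, so FOLLOW(K) ⊇ FOLLOW(R) = {c}; in R::=K R, K is followed by R with FIRST {epsilon, b, c, d}; in R::=K R, the suffix after K is nullable, so FOLLOW(K) ⊇ FOLLOW(R) = {c}. Thus FOLLOW(K) = {b, c, d, g}.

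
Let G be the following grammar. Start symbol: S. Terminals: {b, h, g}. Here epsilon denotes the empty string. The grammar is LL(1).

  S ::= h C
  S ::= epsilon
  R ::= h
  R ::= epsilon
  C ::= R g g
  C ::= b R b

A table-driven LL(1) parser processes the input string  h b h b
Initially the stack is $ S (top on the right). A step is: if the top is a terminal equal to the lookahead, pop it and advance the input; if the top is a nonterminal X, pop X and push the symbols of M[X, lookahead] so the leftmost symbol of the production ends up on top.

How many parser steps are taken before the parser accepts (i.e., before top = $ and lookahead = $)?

7

step 1: stack=$ S  input=h b h b $  — expand S ::= h C
step 2: stack=$ C h  input=h b h b $  — match h
step 3: stack=$ C  input=b h b $  — expand C ::= b R b
step 4: stack=$ b R b  input=b h b $  — match b
step 5: stack=$ b R  input=h b $  — expand R ::= h
step 6: stack=$ b h  input=h b $  — match h
step 7: stack=$ b  input=b $  — match b
Accept reached after 7 steps.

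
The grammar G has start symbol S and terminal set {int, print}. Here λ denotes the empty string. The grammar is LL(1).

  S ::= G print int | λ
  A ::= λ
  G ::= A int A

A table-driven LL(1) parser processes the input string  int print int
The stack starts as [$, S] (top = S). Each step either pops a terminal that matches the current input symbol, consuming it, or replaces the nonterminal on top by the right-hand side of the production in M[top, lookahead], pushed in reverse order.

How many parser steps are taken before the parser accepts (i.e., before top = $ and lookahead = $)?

7

step 1: stack=$ S  input=int print int $  — expand S ::= G print int
step 2: stack=$ int print G  input=int print int $  — expand G ::= A int A
step 3: stack=$ int print A int A  input=int print int $  — expand A ::= λ
step 4: stack=$ int print A int  input=int print int $  — match int
step 5: stack=$ int print A  input=print int $  — expand A ::= λ
step 6: stack=$ int print  input=print int $  — match print
step 7: stack=$ int  input=int $  — match int
Accept reached after 7 steps.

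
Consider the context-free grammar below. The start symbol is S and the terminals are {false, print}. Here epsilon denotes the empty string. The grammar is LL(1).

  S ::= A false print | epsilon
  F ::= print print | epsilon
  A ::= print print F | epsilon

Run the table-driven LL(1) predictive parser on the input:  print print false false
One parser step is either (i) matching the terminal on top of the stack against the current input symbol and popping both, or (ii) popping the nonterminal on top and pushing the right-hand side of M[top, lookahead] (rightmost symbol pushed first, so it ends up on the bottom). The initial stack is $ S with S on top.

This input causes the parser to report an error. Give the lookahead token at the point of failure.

false

step 1: stack=$ S  input=print print false false $  — expand S ::= A false print
step 2: stack=$ print false A  input=print print false false $  — expand A ::= print print F
step 3: stack=$ print false F print print  input=print print false false $  — match print
step 4: stack=$ print false F print  input=print false false $  — match print
step 5: stack=$ print false F  input=false false $  — expand F ::= epsilon
step 6: stack=$ print false  input=false false $  — match false
step 7: stack=$ print  input=false $  — error: top is terminal print but lookahead is false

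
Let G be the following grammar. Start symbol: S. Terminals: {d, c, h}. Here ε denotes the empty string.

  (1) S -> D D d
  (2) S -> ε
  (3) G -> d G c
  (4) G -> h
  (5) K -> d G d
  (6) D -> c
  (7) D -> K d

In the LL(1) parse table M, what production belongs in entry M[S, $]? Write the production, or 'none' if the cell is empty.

FIRST(G) = {d, h}
FIRST(K) = {d}
FIRST(D) = {c, d}  (via K d)
FIRST(S) = {ε, c, d}  (via D D d)
FOLLOW(S) includes $ since S is the start symbol.
FOLLOW(S): S appears on no right-hand side. Thus FOLLOW(S) = {$}.
For S -> D D d: FIRST(D D d) = {c, d}, so it goes in M[S, t] for t ∈ {c, d}.
For S -> ε: FIRST(ε) = {ε}, so it goes in M[S, t] for t ∈ {}; since ε ∈ FIRST, also for every t ∈ FOLLOW(S) = {$}.

S -> ε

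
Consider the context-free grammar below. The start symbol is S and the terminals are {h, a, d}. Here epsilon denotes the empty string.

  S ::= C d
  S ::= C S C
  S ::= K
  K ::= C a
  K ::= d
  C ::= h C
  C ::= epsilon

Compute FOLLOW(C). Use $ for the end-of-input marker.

FIRST(C) = {epsilon, h}
FIRST(K) = {a, d, h}  (via C a)
FIRST(S) = {a, d, h}  (via C d, C S C, K)
FOLLOW(S) includes $ since S is the start symbol.
FOLLOW(S): in S::=C S C, S is followed by C with FIRST {epsilon, h}; in S::=C S C, the suffix after S is nullable (adds nothing new). Thus FOLLOW(S) = {$, h}.
FOLLOW(K): in S::=K, the suffix after K is empty, so FOLLOW(K) ⊇ FOLLOW(S) = {$, h}. Thus FOLLOW(K) = {$, h}.
FOLLOW(C): in S::=C d, C is followed by d with FIRST {d}; in S::=C S C (occurrence 1), C is followed by S C with FIRST {a, d, h}; in S::=C S C (occurrence 2), the suffix after C is empty, so FOLLOW(C) ⊇ FOLLOW(S) = {$, h}; in K::=C a, C is followed by a with FIRST {a}; in C::=h C, the suffix after C is empty (adds nothing new). Thus FOLLOW(C) = {$, a, d, h}.

{$, a, d, h}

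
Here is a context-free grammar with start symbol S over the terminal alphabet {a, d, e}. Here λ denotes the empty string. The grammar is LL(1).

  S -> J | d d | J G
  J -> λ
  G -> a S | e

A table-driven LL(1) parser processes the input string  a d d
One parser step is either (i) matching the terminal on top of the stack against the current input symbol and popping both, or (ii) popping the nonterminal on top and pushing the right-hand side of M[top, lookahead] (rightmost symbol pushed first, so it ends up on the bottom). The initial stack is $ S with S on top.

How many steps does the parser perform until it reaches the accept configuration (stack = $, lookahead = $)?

step 1: stack=$ S  input=a d d $  — expand S -> J G
step 2: stack=$ G J  input=a d d $  — expand J -> λ
step 3: stack=$ G  input=a d d $  — expand G -> a S
step 4: stack=$ S a  input=a d d $  — match a
step 5: stack=$ S  input=d d $  — expand S -> d d
step 6: stack=$ d d  input=d d $  — match d
step 7: stack=$ d  input=d $  — match d
Accept reached after 7 steps.

7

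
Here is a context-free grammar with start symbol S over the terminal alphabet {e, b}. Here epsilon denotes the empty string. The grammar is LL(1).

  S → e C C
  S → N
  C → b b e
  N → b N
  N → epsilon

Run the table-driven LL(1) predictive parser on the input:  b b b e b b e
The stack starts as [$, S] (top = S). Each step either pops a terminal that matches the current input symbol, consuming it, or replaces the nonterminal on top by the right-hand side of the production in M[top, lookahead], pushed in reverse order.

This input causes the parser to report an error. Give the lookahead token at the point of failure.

     Stack  Input            Action
  1  $ S    b b b e b b e $  expand S → N
  2  $ N    b b b e b b e $  expand N → b N
  3  $ N b  b b b e b b e $  match b
  4  $ N    b b e b b e $    expand N → b N
  5  $ N b  b b e b b e $    match b
  6  $ N    b e b b e $      expand N → b N
  7  $ N b  b e b b e $      match b
  8  $ N    e b b e $        error: M[N, e] is empty

e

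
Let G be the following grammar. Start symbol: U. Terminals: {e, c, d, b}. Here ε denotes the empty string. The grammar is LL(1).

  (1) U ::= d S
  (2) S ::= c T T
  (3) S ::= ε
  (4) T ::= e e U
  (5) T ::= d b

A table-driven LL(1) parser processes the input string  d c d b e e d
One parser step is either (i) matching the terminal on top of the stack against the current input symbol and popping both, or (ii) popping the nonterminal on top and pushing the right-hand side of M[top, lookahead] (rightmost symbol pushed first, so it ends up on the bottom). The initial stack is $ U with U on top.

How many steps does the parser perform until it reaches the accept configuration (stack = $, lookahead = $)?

      Stack    Input            Action
   1  $ U      d c d b e e d $  expand U ::= d S
   2  $ S d    d c d b e e d $  match d
   3  $ S      c d b e e d $    expand S ::= c T T
   4  $ T T c  c d b e e d $    match c
   5  $ T T    d b e e d $      expand T ::= d b
   6  $ T b d  d b e e d $      match d
   7  $ T b    b e e d $        match b
   8  $ T      e e d $          expand T ::= e e U
   9  $ U e e  e e d $          match e
  10  $ U e    e d $            match e
  11  $ U      d $              expand U ::= d S
  12  $ S d    d $              match d
  13  $ S      $                expand S ::= ε
Accept reached after 13 steps.

13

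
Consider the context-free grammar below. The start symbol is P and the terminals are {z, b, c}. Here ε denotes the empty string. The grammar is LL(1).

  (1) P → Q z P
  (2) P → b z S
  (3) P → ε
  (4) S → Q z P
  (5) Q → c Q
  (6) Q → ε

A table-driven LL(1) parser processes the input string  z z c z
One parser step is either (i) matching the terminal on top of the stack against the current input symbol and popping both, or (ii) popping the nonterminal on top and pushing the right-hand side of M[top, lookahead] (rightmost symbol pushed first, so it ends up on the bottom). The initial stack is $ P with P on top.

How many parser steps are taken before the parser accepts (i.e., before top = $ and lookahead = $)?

      Stack      Input      Action
   1  $ P        z z c z $  expand P → Q z P
   2  $ P z Q    z z c z $  expand Q → ε
   3  $ P z      z z c z $  match z
   4  $ P        z c z $    expand P → Q z P
   5  $ P z Q    z c z $    expand Q → ε
   6  $ P z      z c z $    match z
   7  $ P        c z $      expand P → Q z P
   8  $ P z Q    c z $      expand Q → c Q
   9  $ P z Q c  c z $      match c
  10  $ P z Q    z $        expand Q → ε
  11  $ P z      z $        match z
  12  $ P        $          expand P → ε
Accept reached after 12 steps.

12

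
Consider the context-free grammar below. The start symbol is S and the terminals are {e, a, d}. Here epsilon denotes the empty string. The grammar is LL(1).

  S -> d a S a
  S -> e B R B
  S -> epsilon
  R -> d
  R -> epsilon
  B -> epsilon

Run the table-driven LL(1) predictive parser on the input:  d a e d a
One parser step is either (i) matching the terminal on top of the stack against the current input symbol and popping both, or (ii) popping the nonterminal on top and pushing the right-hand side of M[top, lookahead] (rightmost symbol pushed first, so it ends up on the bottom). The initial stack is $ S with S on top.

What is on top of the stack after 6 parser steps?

R

     Stack        Input        Action
  1  $ S          d a e d a $  expand S -> d a S a
  2  $ a S a d    d a e d a $  match d
  3  $ a S a      a e d a $    match a
  4  $ a S        e d a $      expand S -> e B R B
  5  $ a B R B e  e d a $      match e
  6  $ a B R B    d a $        expand B -> epsilon
Stack after step 6: $ a B R (top = R).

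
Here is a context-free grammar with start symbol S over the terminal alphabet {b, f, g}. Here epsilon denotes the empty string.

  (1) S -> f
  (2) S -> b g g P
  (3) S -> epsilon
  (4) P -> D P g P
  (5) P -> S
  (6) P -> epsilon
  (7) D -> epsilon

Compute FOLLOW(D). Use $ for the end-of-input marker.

FIRST(S): from S->f we get {f}; from S->b g g P we get {b}; from S->epsilon we get {epsilon}. So FIRST(S) = {epsilon, b, f}.
FIRST(D): from D->epsilon we get {epsilon}. So FIRST(D) = {epsilon}.
FIRST(P): from P->D P g P we get {b, f, g}; from P->S we get {epsilon, b, f}; from P->epsilon we get {epsilon}. So FIRST(P) = {epsilon, b, f, g}.
FOLLOW(S) includes $ since S is the start symbol.
FOLLOW(D): in P->D P g P, D is followed by P g P with FIRST {b, f, g}. Thus FOLLOW(D) = {b, f, g}.
FOLLOW(S): in P->S, the suffix after S is empty, so FOLLOW(S) ⊇ FOLLOW(P) = {$, g}. Thus FOLLOW(S) = {$, g}.
FOLLOW(P): in S->b g g P, the suffix after P is empty, so FOLLOW(P) ⊇ FOLLOW(S) = {$, g}; in P->D P g P (occurrence 1), P is followed by g P with FIRST {g}; in P->D P g P (occurrence 2), the suffix after P is empty (adds nothing new). Thus FOLLOW(P) = {$, g}.

{b, f, g}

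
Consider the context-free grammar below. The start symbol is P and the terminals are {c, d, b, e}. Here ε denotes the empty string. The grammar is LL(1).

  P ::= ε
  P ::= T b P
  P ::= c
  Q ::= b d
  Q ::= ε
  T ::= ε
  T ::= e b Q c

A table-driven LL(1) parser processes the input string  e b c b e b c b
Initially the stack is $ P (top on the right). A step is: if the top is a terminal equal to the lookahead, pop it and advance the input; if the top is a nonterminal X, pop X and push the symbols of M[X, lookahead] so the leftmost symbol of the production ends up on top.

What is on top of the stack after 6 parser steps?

step 1: stack=$ P  input=e b c b e b c b $  — expand P ::= T b P
step 2: stack=$ P b T  input=e b c b e b c b $  — expand T ::= e b Q c
step 3: stack=$ P b c Q b e  input=e b c b e b c b $  — match e
step 4: stack=$ P b c Q b  input=b c b e b c b $  — match b
step 5: stack=$ P b c Q  input=c b e b c b $  — expand Q ::= ε
step 6: stack=$ P b c  input=c b e b c b $  — match c
Stack after step 6: $ P b (top = b).

b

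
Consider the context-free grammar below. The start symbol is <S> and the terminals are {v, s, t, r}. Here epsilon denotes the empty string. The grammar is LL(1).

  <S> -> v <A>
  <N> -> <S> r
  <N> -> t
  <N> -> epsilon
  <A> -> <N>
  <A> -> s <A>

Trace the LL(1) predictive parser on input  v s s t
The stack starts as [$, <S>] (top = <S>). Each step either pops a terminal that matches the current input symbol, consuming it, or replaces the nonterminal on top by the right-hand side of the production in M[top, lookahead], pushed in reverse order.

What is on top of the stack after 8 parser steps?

step 1: stack=$ <S>  input=v s s t $  — expand <S> -> v <A>
step 2: stack=$ <A> v  input=v s s t $  — match v
step 3: stack=$ <A>  input=s s t $  — expand <A> -> s <A>
step 4: stack=$ <A> s  input=s s t $  — match s
step 5: stack=$ <A>  input=s t $  — expand <A> -> s <A>
step 6: stack=$ <A> s  input=s t $  — match s
step 7: stack=$ <A>  input=t $  — expand <A> -> <N>
step 8: stack=$ <N>  input=t $  — expand <N> -> t
Stack after step 8: $ t (top = t).

t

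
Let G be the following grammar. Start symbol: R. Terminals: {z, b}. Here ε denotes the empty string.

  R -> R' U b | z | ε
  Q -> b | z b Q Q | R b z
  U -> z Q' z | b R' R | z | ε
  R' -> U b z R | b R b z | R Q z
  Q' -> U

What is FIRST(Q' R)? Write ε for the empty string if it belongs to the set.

{ε, b, z}

FIRST(U) = {ε, b, z}
FIRST(Q') = {ε, b, z}  (via U)
FIRST(R) = {ε, b, z}  (via R' U b)
FIRST(Q) = {b, z}  (via R b z)
FIRST(R') = {b, z}  (via U b z R, R Q z)
FIRST(Q' R): take FIRST of each symbol in turn, carrying on past any symbol whose FIRST contains ε; result {ε, b, z}.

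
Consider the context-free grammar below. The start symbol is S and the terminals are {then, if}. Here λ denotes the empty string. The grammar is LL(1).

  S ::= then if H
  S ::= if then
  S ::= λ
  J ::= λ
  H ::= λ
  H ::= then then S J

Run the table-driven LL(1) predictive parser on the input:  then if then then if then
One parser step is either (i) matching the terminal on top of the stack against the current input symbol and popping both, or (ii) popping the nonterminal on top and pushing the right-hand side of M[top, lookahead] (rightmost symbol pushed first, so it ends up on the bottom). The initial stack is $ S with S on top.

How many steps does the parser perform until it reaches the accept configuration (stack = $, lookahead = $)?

step 1: stack=$ S  input=then if then then if then $  — expand S ::= then if H
step 2: stack=$ H if then  input=then if then then if then $  — match then
step 3: stack=$ H if  input=if then then if then $  — match if
step 4: stack=$ H  input=then then if then $  — expand H ::= then then S J
step 5: stack=$ J S then then  input=then then if then $  — match then
step 6: stack=$ J S then  input=then if then $  — match then
step 7: stack=$ J S  input=if then $  — expand S ::= if then
step 8: stack=$ J then if  input=if then $  — match if
step 9: stack=$ J then  input=then $  — match then
step 10: stack=$ J  input=$  — expand J ::= λ
Accept reached after 10 steps.

10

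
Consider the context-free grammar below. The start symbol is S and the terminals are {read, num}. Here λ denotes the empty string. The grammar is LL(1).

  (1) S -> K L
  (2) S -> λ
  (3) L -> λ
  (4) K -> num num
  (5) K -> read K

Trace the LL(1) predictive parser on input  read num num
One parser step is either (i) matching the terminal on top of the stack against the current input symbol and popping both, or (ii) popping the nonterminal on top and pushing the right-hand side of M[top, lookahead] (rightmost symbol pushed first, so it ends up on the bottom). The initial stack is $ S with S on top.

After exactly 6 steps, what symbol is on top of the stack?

L

step 1: stack=$ S  input=read num num $  — expand S -> K L
step 2: stack=$ L K  input=read num num $  — expand K -> read K
step 3: stack=$ L K read  input=read num num $  — match read
step 4: stack=$ L K  input=num num $  — expand K -> num num
step 5: stack=$ L num num  input=num num $  — match num
step 6: stack=$ L num  input=num $  — match num
Stack after step 6: $ L (top = L).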